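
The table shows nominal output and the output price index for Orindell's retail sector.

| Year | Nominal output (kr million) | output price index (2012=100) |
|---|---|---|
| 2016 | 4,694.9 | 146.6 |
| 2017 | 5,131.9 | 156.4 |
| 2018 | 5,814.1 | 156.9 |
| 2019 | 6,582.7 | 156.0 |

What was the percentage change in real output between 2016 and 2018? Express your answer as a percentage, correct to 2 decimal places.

15.71%

Real output 2016 = 4694.9/1.466 = 3202.52.
Real output 2018 = 5814.1/1.569 = 3705.61.
Change = 3705.61/3202.52 − 1 = 0.1571.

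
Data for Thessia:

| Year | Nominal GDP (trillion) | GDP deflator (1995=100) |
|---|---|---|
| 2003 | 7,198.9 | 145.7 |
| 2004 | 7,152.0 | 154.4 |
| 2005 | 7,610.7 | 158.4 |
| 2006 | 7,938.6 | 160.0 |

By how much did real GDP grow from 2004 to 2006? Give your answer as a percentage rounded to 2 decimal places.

7.11%

Real GDP 2004 = 7152.0/1.544 = 4632.12.
Real GDP 2006 = 7938.6/1.600 = 4961.63.
Change = 4961.63/4632.12 − 1 = 0.0711.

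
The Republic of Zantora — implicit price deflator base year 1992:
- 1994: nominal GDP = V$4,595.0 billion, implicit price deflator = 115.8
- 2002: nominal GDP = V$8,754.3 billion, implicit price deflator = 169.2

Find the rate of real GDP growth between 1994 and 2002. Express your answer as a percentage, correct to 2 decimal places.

30.39%

Deflate each year: 1994 → 4595.0/1.158 = 3968.05; 2002 → 8754.3/1.692 = 5173.94.
So real GDP changed by 5173.94/3968.05 − 1 = 0.3039, i.e. 30.39%.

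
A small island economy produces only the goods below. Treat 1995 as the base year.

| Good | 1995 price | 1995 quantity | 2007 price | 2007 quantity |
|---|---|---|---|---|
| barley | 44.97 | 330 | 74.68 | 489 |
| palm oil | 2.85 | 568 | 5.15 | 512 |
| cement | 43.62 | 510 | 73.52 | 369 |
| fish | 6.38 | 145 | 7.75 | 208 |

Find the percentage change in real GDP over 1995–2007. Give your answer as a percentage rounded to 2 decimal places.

Real GDP 1995 = Nominal GDP 1995 = 44.97·330 + 2.85·568 + 43.62·510 + 6.38·145 = 39630.20.
Real GDP 2007 (at 1995 prices) = 44.97·489 + 2.85·512 + 43.62·369 + 6.38·208 = 40872.35.
Real growth = 40872.35/39630.20 − 1 = 0.0313.

3.13%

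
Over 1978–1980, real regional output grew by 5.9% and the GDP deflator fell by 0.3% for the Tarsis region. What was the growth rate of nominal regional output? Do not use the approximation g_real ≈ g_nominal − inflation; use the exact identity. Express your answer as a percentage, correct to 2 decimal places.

5.58%

(1 + g_nom) = (1 + g_real)(1 + π) = 1.0590 × 0.9970 = 1.05582.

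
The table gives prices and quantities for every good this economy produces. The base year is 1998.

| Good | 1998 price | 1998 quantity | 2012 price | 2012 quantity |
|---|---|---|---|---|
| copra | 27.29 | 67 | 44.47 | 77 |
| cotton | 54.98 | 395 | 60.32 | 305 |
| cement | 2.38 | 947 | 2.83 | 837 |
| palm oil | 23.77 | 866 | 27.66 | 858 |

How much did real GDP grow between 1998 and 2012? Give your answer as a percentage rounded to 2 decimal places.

-11.05%

Real GDP 1998 = Nominal GDP 1998 = 27.29·67 + 54.98·395 + 2.38·947 + 23.77·866 = 46384.21.
Real GDP 2012 (at 1998 prices) = 27.29·77 + 54.98·305 + 2.38·837 + 23.77·858 = 41256.95.
Real growth = 41256.95/46384.21 − 1 = -0.1105.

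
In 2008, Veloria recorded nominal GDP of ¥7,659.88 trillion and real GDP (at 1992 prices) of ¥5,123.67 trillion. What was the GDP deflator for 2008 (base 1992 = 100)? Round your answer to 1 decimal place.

GDP deflator = (Nominal / Real) × 100 = 7659.88 / 5123.67 × 100 = 149.50.

149.5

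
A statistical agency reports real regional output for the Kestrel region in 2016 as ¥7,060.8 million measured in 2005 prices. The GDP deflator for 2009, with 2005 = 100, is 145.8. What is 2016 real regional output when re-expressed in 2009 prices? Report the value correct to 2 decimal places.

¥10,294.65 million

Real regional output in 2009 prices = Real regional output in 2005 prices × (P_2009/P_2005) = 7060.8 × 1.458 = 10294.65.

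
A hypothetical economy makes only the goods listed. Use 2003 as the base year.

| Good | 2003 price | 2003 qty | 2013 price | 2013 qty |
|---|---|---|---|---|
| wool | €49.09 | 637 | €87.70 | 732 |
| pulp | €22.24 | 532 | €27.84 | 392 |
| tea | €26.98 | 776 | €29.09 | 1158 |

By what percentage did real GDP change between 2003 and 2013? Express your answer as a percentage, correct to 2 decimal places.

18.51%

Real GDP 2003 = Nominal GDP 2003 = 49.09·637 + 22.24·532 + 26.98·776 = 64038.49.
Real GDP 2013 (at 2003 prices) = 49.09·732 + 22.24·392 + 26.98·1158 = 75894.80.
Real growth = 75894.80/64038.49 − 1 = 0.1851.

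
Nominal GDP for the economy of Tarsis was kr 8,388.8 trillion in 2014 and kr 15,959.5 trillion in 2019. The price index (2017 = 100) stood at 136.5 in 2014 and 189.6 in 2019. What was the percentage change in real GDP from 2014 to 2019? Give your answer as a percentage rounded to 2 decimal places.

36.97%

Real GDP 2014 = 8388.8 / 1.365 = 6145.64.
Real GDP 2019 = 15959.5 / 1.896 = 8417.46.
Real growth = 8417.46 / 6145.64 − 1 = 0.3697.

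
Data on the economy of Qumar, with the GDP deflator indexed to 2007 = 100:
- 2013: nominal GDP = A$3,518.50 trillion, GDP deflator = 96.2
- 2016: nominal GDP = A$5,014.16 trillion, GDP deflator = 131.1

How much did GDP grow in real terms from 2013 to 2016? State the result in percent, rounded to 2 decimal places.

4.57%

Real GDP 2013 = 3518.50 / 0.962 = 3657.48.
Real GDP 2016 = 5014.16 / 1.311 = 3824.68.
Real growth = 3824.68 / 3657.48 − 1 = 0.0457.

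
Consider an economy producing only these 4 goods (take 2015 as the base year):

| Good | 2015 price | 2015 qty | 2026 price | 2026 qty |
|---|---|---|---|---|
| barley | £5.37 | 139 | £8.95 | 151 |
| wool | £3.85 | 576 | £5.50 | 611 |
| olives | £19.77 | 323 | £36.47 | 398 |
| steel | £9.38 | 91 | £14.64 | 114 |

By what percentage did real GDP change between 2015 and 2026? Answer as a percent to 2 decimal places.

Real GDP 2015 = Nominal GDP 2015 = 5.37·139 + 3.85·576 + 19.77·323 + 9.38·91 = 10203.32.
Real GDP 2026 (at 2015 prices) = 5.37·151 + 3.85·611 + 19.77·398 + 9.38·114 = 12101.00.
Real growth = 12101.00/10203.32 − 1 = 0.1860.

18.60%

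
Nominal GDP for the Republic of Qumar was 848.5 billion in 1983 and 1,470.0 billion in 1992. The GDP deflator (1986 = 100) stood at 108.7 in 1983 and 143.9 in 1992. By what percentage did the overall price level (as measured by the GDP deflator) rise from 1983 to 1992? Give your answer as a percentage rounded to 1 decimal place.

Price-level change = 143.9 / 108.7 − 1 = 0.3238.

32.4%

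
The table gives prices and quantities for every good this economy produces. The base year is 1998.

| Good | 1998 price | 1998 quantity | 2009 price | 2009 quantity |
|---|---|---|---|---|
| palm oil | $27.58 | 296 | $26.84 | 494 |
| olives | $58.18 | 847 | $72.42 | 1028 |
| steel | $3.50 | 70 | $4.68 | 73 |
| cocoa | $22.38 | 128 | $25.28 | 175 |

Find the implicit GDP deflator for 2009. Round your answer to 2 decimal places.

119.16

Nominal GDP 2009 = 26.84·494 + 72.42·1028 + 4.68·73 + 25.28·175 = 92472.36.
Real GDP 2009 (at 1998 prices) = 27.58·494 + 58.18·1028 + 3.50·73 + 22.38·175 = 77605.56.
Deflator = Nominal/Real × 100 = 92472.36/77605.56 × 100 = 119.157.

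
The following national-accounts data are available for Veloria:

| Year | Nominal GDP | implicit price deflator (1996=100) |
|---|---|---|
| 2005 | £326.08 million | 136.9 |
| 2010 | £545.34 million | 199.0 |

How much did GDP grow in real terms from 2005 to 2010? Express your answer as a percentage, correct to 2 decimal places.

Real GDP 2005 = 326.08 / 1.369 = 238.19.
Real GDP 2010 = 545.34 / 1.990 = 274.04.
Real growth = 274.04 / 238.19 − 1 = 0.1505.

15.05%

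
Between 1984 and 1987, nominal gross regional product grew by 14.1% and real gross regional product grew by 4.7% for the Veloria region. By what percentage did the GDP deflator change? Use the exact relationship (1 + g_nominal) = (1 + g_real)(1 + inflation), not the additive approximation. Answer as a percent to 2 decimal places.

(1 + g_nom) = (1 + g_real)(1 + π), so π = 1.1410 / 1.0470 − 1 = 0.08978.

8.98%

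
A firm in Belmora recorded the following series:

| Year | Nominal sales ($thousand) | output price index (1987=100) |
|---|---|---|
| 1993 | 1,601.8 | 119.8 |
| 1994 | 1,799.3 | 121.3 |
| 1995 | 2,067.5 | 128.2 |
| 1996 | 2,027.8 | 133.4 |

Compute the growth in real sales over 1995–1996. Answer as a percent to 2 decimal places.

Real sales 1995 = 2067.5/1.282 = 1612.71.
Real sales 1996 = 2027.8/1.334 = 1520.09.
Change = 1520.09/1612.71 − 1 = -0.0574.

-5.74%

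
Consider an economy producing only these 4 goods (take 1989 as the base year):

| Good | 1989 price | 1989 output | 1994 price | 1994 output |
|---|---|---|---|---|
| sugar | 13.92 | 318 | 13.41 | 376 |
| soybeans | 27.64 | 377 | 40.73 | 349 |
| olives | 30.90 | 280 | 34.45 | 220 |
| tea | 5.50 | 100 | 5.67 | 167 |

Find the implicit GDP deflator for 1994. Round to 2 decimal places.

122.95

Nominal GDP 1994 = 13.41·376 + 40.73·349 + 34.45·220 + 5.67·167 = 27782.82.
Real GDP 1994 (at 1989 prices) = 13.92·376 + 27.64·349 + 30.90·220 + 5.50·167 = 22596.78.
Deflator = Nominal/Real × 100 = 27782.82/22596.78 × 100 = 122.950.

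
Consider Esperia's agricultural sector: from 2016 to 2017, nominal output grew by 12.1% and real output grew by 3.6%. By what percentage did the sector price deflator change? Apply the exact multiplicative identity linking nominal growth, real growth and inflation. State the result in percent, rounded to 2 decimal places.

8.20%

(1 + g_nom) = (1 + g_real)(1 + π), so π = 1.1210 / 1.0360 − 1 = 0.08205.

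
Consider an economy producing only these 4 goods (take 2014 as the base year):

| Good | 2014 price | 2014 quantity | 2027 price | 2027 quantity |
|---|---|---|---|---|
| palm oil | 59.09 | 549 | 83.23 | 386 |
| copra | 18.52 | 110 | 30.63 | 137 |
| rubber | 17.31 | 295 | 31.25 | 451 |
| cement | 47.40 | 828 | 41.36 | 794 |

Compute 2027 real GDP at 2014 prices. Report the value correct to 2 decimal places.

70788.39

Real GDP 2027 = Σ (p_2014 × q_2027) = 59.09·386 + 18.52·137 + 17.31·451 + 47.40·794 = 70788.39.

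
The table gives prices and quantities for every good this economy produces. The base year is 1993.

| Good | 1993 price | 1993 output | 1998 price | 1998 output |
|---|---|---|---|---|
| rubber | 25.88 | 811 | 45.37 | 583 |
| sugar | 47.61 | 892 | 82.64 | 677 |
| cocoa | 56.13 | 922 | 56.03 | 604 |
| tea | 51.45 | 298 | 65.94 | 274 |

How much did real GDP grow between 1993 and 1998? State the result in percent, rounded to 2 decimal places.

Real GDP 1993 = Nominal GDP 1993 = 25.88·811 + 47.61·892 + 56.13·922 + 51.45·298 = 130540.76.
Real GDP 1998 (at 1993 prices) = 25.88·583 + 47.61·677 + 56.13·604 + 51.45·274 = 95319.83.
Real growth = 95319.83/130540.76 − 1 = -0.2698.

-26.98%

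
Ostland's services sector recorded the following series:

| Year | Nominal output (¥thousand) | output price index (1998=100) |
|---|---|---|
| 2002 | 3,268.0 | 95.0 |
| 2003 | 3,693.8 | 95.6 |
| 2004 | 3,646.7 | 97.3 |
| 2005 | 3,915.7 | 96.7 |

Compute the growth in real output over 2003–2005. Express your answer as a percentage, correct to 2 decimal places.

Real output 2003 = 3693.8/0.956 = 3863.81.
Real output 2005 = 3915.7/0.967 = 4049.33.
Change = 4049.33/3863.81 − 1 = 0.0480.

4.80%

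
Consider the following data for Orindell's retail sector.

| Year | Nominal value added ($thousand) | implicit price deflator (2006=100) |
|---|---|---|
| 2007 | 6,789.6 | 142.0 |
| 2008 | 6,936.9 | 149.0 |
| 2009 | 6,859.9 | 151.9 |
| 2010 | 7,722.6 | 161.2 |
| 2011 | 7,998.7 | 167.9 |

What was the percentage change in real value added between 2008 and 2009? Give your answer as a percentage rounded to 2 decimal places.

-3.00%

Real value added 2008 = 6936.9/1.490 = 4655.64.
Real value added 2009 = 6859.9/1.519 = 4516.06.
Change = 4516.06/4655.64 − 1 = -0.0300.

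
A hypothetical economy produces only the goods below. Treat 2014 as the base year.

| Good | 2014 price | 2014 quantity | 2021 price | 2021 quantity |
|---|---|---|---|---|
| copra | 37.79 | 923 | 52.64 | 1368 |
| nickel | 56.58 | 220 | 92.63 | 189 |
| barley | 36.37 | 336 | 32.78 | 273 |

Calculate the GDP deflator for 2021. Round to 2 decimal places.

136.16

Nominal GDP 2021 = 52.64·1368 + 92.63·189 + 32.78·273 = 98467.53.
Real GDP 2021 (at 2014 prices) = 37.79·1368 + 56.58·189 + 36.37·273 = 72319.35.
Deflator = Nominal/Real × 100 = 98467.53/72319.35 × 100 = 136.157.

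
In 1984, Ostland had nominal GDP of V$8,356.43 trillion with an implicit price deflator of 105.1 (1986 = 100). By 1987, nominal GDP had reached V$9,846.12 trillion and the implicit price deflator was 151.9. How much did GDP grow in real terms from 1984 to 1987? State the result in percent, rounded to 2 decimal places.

-18.48%

Real GDP 1984 = 8356.43 / 1.051 = 7950.93.
Real GDP 1987 = 9846.12 / 1.519 = 6481.97.
Real growth = 6481.97 / 7950.93 − 1 = -0.1848.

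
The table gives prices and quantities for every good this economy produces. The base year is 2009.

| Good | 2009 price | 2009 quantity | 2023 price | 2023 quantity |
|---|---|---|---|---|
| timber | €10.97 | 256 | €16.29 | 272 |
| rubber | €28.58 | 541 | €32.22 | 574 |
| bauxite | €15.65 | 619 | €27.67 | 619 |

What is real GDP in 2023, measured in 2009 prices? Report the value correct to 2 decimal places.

Real GDP 2023 = Σ (p_2009 × q_2023) = 10.97·272 + 28.58·574 + 15.65·619 = 29076.11.

€29076.11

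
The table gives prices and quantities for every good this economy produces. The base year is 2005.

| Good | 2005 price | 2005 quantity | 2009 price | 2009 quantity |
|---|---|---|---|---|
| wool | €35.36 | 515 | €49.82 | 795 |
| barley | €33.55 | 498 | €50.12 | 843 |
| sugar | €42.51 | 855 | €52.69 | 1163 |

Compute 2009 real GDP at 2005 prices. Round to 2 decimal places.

Real GDP 2009 = Σ (p_2005 × q_2009) = 35.36·795 + 33.55·843 + 42.51·1163 = 105832.98.

€105832.98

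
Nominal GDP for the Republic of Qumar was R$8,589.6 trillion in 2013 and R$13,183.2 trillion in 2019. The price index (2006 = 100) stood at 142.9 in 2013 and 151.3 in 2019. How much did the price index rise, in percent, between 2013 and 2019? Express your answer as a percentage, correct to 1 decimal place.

5.9%

Price-level change = 151.3 / 142.9 − 1 = 0.0588.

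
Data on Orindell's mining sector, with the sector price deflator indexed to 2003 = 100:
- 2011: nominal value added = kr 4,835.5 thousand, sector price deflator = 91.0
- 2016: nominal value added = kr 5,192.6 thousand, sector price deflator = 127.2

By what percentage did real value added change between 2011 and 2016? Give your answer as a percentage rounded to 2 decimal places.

-23.18%

Deflate each year: 2011 → 4835.5/0.910 = 5313.74; 2016 → 5192.6/1.272 = 4082.23.
So real value added changed by 4082.23/5313.74 − 1 = -0.2318, i.e. -23.18%.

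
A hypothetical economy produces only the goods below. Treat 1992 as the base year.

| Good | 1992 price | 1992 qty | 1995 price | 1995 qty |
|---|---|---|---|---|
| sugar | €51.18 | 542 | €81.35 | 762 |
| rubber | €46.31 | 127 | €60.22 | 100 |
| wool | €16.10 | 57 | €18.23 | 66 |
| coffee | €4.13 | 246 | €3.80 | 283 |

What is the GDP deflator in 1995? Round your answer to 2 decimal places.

153.26

Nominal GDP 1995 = 81.35·762 + 60.22·100 + 18.23·66 + 3.80·283 = 70289.28.
Real GDP 1995 (at 1992 prices) = 51.18·762 + 46.31·100 + 16.10·66 + 4.13·283 = 45861.55.
Deflator = Nominal/Real × 100 = 70289.28/45861.55 × 100 = 153.264.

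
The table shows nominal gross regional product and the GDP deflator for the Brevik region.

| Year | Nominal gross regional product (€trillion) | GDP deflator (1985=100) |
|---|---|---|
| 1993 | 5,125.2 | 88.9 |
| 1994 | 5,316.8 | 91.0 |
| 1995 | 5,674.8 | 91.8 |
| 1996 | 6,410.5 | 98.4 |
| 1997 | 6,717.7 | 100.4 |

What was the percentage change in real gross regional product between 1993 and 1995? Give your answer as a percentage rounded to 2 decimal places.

7.23%

Real gross regional product 1993 = 5125.2/0.889 = 5765.13.
Real gross regional product 1995 = 5674.8/0.918 = 6181.70.
Change = 6181.70/5765.13 − 1 = 0.0723.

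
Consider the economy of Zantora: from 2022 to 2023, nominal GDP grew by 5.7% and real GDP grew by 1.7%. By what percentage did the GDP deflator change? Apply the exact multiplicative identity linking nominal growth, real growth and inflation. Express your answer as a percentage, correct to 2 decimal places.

(1 + g_nom) = (1 + g_real)(1 + π), so π = 1.0570 / 1.0170 − 1 = 0.03933.

3.93%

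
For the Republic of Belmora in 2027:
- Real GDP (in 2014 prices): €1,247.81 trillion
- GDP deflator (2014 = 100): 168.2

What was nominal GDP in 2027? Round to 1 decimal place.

Nominal GDP = Real × (GDP deflator/100) = 1247.81 × 1.682 = 2098.82.

€2,098.8 trillion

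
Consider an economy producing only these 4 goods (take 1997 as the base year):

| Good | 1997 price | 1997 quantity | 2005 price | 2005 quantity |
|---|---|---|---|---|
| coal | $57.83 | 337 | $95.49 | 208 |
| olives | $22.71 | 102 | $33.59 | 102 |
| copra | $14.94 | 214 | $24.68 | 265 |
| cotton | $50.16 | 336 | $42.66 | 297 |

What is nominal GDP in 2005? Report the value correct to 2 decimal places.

Nominal GDP 2005 = Σ (p_2005 × q_2005) = 95.49·208 + 33.59·102 + 24.68·265 + 42.66·297 = 42498.32.

$42498.32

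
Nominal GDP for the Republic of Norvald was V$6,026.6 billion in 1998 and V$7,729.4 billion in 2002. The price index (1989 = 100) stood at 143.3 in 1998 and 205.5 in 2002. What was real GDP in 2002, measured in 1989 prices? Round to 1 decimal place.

Real GDP = Nominal / (price index/100) = 7729.4 / 2.055 = 3761.27.

V$3,761.3 billion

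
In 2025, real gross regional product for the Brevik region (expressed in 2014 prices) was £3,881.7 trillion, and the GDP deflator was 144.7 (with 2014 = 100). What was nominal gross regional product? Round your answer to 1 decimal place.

Nominal gross regional product = Real × (GDP deflator/100) = 3881.7 × 1.447 = 5616.82.

£5,616.8 trillion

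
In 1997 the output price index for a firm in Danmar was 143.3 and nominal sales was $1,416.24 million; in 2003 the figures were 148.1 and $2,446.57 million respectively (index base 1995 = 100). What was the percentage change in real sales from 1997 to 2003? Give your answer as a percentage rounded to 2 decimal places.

Real sales 1997 = 1416.24 / 1.433 = 988.30.
Real sales 2003 = 2446.57 / 1.481 = 1651.97.
Real growth = 1651.97 / 988.30 − 1 = 0.6715.

67.15%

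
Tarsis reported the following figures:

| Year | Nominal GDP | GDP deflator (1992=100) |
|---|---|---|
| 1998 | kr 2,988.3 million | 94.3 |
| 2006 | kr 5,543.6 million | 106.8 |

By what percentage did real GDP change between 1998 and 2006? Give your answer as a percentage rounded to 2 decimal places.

63.80%

Deflate each year: 1998 → 2988.3/0.943 = 3168.93; 2006 → 5543.6/1.068 = 5190.64.
So real GDP changed by 5190.64/3168.93 − 1 = 0.6380, i.e. 63.80%.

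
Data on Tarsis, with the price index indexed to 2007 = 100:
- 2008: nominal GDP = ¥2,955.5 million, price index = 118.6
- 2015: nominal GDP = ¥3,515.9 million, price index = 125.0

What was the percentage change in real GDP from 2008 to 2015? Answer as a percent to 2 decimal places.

12.87%

Real GDP 2008 = 2955.5 / 1.186 = 2491.99.
Real GDP 2015 = 3515.9 / 1.250 = 2812.72.
Real growth = 2812.72 / 2491.99 − 1 = 0.1287.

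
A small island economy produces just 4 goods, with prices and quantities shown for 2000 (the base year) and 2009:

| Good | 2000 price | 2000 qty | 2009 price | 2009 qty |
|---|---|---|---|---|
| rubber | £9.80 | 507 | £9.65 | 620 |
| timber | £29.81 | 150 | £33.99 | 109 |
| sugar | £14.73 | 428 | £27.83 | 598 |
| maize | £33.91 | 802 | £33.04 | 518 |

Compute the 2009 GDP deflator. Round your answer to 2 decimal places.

121.70

Nominal GDP 2009 = 9.65·620 + 33.99·109 + 27.83·598 + 33.04·518 = 43444.97.
Real GDP 2009 (at 2000 prices) = 9.80·620 + 29.81·109 + 14.73·598 + 33.91·518 = 35699.21.
Deflator = Nominal/Real × 100 = 43444.97/35699.21 × 100 = 121.697.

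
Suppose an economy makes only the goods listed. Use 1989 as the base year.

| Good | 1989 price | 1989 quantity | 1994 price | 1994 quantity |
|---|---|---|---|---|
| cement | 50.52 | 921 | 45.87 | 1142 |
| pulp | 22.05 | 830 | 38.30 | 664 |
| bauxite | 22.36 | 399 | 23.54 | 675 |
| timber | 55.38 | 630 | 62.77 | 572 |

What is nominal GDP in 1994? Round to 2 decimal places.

129608.68

Nominal GDP 1994 = Σ (p_1994 × q_1994) = 45.87·1142 + 38.30·664 + 23.54·675 + 62.77·572 = 129608.68.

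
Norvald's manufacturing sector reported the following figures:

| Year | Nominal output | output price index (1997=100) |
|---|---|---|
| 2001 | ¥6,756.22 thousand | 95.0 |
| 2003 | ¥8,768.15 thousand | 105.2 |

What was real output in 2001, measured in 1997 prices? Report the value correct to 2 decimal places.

¥7,111.81 thousand

Real output = Nominal / (output price index/100) = 6756.22 / 0.950 = 7111.81.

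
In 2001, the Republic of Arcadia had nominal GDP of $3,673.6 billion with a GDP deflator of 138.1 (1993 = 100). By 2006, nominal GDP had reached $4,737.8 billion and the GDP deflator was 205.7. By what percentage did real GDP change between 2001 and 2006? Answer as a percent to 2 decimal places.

-13.41%

Real GDP 2001 = 3673.6 / 1.381 = 2660.10.
Real GDP 2006 = 4737.8 / 2.057 = 2303.26.
Real growth = 2303.26 / 2660.10 − 1 = -0.1341.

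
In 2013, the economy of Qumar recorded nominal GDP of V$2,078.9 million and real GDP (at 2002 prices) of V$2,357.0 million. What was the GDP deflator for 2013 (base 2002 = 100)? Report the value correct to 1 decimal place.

88.2

GDP deflator = (Nominal / Real) × 100 = 2078.9 / 2357.0 × 100 = 88.20.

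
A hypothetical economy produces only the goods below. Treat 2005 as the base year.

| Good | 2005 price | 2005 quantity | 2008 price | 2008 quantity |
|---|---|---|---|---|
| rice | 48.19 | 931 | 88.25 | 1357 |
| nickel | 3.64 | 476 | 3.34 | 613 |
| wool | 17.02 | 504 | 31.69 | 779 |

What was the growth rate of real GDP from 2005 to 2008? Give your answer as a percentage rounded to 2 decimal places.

46.59%

Real GDP 2005 = Nominal GDP 2005 = 48.19·931 + 3.64·476 + 17.02·504 = 55175.61.
Real GDP 2008 (at 2005 prices) = 48.19·1357 + 3.64·613 + 17.02·779 = 80883.73.
Real growth = 80883.73/55175.61 − 1 = 0.4659.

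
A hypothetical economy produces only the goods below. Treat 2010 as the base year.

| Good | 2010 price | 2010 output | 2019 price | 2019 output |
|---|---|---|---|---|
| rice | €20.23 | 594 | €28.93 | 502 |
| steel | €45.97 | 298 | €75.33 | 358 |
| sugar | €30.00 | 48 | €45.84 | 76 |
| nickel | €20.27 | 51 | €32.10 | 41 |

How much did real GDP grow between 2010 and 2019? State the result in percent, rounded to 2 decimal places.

5.44%

Real GDP 2010 = Nominal GDP 2010 = 20.23·594 + 45.97·298 + 30.00·48 + 20.27·51 = 28189.45.
Real GDP 2019 (at 2010 prices) = 20.23·502 + 45.97·358 + 30.00·76 + 20.27·41 = 29723.79.
Real growth = 29723.79/28189.45 − 1 = 0.0544.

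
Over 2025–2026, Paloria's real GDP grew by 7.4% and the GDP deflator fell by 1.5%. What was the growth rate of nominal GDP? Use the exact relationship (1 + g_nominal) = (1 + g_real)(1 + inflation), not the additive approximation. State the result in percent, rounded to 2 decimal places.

5.79%

(1 + g_nom) = (1 + g_real)(1 + π) = 1.0740 × 0.9850 = 1.05789.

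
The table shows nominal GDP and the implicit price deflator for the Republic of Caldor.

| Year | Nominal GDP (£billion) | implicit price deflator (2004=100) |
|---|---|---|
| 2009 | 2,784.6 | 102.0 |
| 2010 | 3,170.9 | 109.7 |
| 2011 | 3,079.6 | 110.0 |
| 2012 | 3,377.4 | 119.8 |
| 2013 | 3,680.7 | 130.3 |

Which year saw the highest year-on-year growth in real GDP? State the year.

2010

2010: real = 3170.9/1.097 = 2890.52; growth vs 2009 (2730.00) = 5.88%.
2011: real = 3079.6/1.100 = 2799.64; growth vs 2010 (2890.52) = -3.14%.
2012: real = 3377.4/1.198 = 2819.20; growth vs 2011 (2799.64) = 0.70%.
2013: real = 3680.7/1.303 = 2824.79; growth vs 2012 (2819.20) = 0.20%.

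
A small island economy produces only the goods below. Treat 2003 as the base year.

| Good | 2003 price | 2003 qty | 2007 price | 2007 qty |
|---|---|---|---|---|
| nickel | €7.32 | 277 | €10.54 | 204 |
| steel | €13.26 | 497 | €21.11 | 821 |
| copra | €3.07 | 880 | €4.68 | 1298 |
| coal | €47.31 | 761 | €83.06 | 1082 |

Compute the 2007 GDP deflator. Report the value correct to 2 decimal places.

170.87

Nominal GDP 2007 = 10.54·204 + 21.11·821 + 4.68·1298 + 83.06·1082 = 115427.03.
Real GDP 2007 (at 2003 prices) = 7.32·204 + 13.26·821 + 3.07·1298 + 47.31·1082 = 67554.02.
Deflator = Nominal/Real × 100 = 115427.03/67554.02 × 100 = 170.866.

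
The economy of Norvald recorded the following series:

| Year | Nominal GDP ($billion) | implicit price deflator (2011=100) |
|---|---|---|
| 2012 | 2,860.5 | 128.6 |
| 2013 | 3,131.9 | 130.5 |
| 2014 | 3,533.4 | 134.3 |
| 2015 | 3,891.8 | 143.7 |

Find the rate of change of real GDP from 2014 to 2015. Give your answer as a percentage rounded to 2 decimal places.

Real GDP 2014 = 3533.4/1.343 = 2630.98.
Real GDP 2015 = 3891.8/1.437 = 2708.28.
Change = 2708.28/2630.98 − 1 = 0.0294.

2.94%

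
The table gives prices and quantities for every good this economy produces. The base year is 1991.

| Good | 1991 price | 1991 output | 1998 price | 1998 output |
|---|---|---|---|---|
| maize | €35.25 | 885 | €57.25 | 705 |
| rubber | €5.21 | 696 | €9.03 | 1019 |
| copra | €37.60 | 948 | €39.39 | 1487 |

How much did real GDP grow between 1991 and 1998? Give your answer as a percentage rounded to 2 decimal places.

Real GDP 1991 = Nominal GDP 1991 = 35.25·885 + 5.21·696 + 37.60·948 = 70467.21.
Real GDP 1998 (at 1991 prices) = 35.25·705 + 5.21·1019 + 37.60·1487 = 86071.44.
Real growth = 86071.44/70467.21 − 1 = 0.2214.

22.14%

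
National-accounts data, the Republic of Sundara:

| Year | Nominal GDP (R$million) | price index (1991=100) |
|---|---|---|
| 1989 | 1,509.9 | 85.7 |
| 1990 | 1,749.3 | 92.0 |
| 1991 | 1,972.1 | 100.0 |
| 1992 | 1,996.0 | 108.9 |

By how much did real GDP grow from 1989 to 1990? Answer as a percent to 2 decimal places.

7.92%

Real GDP 1989 = 1509.9/0.857 = 1761.84.
Real GDP 1990 = 1749.3/0.920 = 1901.41.
Change = 1901.41/1761.84 − 1 = 0.0792.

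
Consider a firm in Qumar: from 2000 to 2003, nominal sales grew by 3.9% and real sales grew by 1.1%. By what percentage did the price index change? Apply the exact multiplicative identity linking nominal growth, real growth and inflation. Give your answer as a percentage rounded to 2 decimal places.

2.77%

(1 + g_nom) = (1 + g_real)(1 + π), so π = 1.0390 / 1.0110 − 1 = 0.02770.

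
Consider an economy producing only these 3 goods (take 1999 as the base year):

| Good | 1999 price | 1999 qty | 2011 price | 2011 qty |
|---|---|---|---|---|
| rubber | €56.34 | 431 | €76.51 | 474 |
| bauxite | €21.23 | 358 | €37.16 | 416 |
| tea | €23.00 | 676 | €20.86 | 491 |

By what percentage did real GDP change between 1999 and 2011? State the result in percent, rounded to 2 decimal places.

-1.27%

Real GDP 1999 = Nominal GDP 1999 = 56.34·431 + 21.23·358 + 23.00·676 = 47430.88.
Real GDP 2011 (at 1999 prices) = 56.34·474 + 21.23·416 + 23.00·491 = 46829.84.
Real growth = 46829.84/47430.88 − 1 = -0.0127.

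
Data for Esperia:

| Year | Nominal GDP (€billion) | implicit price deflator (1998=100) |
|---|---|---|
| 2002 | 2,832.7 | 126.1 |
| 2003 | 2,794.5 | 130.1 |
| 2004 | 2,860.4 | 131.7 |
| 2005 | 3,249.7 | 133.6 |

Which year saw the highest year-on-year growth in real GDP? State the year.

2005

2003: real = 2794.5/1.301 = 2147.96; growth vs 2002 (2246.39) = -4.38%.
2004: real = 2860.4/1.317 = 2171.91; growth vs 2003 (2147.96) = 1.12%.
2005: real = 3249.7/1.336 = 2432.41; growth vs 2004 (2171.91) = 11.99%.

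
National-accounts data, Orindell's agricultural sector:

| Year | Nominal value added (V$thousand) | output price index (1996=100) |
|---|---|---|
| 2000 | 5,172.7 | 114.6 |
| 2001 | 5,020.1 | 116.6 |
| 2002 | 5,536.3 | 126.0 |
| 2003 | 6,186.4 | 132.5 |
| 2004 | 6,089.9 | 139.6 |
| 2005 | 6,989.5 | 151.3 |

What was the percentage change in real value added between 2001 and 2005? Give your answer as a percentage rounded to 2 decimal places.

7.30%

Real value added 2001 = 5020.1/1.166 = 4305.40.
Real value added 2005 = 6989.5/1.513 = 4619.63.
Change = 4619.63/4305.40 − 1 = 0.0730.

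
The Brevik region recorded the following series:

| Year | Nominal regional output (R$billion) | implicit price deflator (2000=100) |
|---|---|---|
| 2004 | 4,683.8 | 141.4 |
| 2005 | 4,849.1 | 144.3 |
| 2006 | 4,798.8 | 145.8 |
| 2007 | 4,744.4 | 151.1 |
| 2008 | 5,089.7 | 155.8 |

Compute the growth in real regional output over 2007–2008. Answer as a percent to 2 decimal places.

Real regional output 2007 = 4744.4/1.511 = 3139.91.
Real regional output 2008 = 5089.7/1.558 = 3266.82.
Change = 3266.82/3139.91 − 1 = 0.0404.

4.04%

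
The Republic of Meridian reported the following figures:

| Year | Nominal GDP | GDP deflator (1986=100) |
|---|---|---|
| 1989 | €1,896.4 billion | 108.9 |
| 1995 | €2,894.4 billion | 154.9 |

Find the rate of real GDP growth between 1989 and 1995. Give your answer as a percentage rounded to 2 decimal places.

7.30%

Deflate each year: 1989 → 1896.4/1.089 = 1741.41; 1995 → 2894.4/1.549 = 1868.56.
So real GDP changed by 1868.56/1741.41 − 1 = 0.0730, i.e. 7.30%.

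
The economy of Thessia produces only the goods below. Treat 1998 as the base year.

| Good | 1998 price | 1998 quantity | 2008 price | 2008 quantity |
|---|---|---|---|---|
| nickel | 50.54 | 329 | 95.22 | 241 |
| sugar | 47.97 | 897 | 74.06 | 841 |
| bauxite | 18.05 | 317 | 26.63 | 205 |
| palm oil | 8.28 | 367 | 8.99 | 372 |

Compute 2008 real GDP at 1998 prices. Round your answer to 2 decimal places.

Real GDP 2008 = Σ (p_1998 × q_2008) = 50.54·241 + 47.97·841 + 18.05·205 + 8.28·372 = 59303.32.

59303.32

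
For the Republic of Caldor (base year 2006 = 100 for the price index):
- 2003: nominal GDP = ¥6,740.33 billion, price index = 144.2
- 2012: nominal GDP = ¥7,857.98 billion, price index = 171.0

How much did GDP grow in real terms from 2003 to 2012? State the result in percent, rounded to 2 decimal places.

-1.69%

Real GDP 2003 = 6740.33 / 1.442 = 4674.29.
Real GDP 2012 = 7857.98 / 1.710 = 4595.31.
Real growth = 4595.31 / 4674.29 − 1 = -0.0169.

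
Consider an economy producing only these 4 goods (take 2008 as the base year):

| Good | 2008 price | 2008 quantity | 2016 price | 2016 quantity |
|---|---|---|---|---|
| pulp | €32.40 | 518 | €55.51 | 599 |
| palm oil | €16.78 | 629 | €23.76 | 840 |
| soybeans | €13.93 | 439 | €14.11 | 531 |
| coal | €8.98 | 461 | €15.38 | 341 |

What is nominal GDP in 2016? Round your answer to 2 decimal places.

€65945.88

Nominal GDP 2016 = Σ (p_2016 × q_2016) = 55.51·599 + 23.76·840 + 14.11·531 + 15.38·341 = 65945.88.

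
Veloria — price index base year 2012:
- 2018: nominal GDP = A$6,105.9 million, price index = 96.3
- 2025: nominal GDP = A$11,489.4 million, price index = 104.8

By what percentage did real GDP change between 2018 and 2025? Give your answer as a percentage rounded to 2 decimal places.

72.91%

Real GDP 2018 = 6105.9 / 0.963 = 6340.50.
Real GDP 2025 = 11489.4 / 1.048 = 10963.17.
Real growth = 10963.17 / 6340.50 − 1 = 0.7291.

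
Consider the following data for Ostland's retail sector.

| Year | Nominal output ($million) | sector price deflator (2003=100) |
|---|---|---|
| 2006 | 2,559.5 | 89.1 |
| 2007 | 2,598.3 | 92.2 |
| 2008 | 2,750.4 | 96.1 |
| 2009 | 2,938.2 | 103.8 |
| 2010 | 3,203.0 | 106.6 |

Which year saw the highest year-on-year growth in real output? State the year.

2010

2007: real = 2598.3/0.922 = 2818.11; growth vs 2006 (2872.62) = -1.90%.
2008: real = 2750.4/0.961 = 2862.02; growth vs 2007 (2818.11) = 1.56%.
2009: real = 2938.2/1.038 = 2830.64; growth vs 2008 (2862.02) = -1.10%.
2010: real = 3203.0/1.066 = 3004.69; growth vs 2009 (2830.64) = 6.15%.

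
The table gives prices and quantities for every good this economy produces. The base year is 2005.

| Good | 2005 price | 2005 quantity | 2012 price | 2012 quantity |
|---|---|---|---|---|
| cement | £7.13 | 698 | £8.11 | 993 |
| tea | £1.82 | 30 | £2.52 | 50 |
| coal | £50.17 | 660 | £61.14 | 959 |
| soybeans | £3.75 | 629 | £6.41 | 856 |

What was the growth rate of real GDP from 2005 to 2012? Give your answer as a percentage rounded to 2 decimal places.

Real GDP 2005 = Nominal GDP 2005 = 7.13·698 + 1.82·30 + 50.17·660 + 3.75·629 = 40502.29.
Real GDP 2012 (at 2005 prices) = 7.13·993 + 1.82·50 + 50.17·959 + 3.75·856 = 58494.12.
Real growth = 58494.12/40502.29 − 1 = 0.4442.

44.42%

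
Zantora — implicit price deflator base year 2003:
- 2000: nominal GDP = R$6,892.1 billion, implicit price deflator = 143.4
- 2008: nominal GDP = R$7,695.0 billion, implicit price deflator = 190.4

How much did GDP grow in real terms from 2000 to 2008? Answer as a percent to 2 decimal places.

Real GDP 2000 = 6892.1 / 1.434 = 4806.21.
Real GDP 2008 = 7695.0 / 1.904 = 4041.49.
Real growth = 4041.49 / 4806.21 − 1 = -0.1591.

-15.91%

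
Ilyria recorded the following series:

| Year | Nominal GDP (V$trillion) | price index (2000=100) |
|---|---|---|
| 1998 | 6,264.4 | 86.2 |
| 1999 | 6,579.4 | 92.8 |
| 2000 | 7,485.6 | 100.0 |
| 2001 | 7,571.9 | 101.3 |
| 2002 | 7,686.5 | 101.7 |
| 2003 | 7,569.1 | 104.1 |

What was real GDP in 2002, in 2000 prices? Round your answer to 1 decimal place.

Real GDP 2002 = 7686.5 / 1.017 = 7558.01.

V$7,558.0 trillion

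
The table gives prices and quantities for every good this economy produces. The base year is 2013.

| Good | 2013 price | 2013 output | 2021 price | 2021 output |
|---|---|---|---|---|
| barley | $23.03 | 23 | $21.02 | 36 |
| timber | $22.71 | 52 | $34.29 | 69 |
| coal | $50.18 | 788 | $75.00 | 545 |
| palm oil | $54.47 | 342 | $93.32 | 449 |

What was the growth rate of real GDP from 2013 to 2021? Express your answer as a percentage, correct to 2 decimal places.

-9.49%

Real GDP 2013 = Nominal GDP 2013 = 23.03·23 + 22.71·52 + 50.18·788 + 54.47·342 = 59881.19.
Real GDP 2021 (at 2013 prices) = 23.03·36 + 22.71·69 + 50.18·545 + 54.47·449 = 54201.20.
Real growth = 54201.20/59881.19 − 1 = -0.0949.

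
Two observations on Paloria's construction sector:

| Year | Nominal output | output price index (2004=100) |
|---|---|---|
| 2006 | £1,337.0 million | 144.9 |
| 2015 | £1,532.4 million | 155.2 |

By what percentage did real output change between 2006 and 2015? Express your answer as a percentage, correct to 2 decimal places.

7.01%

Real output 2006 = 1337.0 / 1.449 = 922.71.
Real output 2015 = 1532.4 / 1.552 = 987.37.
Real growth = 987.37 / 922.71 − 1 = 0.0701.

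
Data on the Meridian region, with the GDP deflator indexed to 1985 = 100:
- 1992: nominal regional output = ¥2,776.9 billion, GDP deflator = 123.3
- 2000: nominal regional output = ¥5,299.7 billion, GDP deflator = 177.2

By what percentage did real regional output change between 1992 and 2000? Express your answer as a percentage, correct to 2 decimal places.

32.80%

Deflate each year: 1992 → 2776.9/1.233 = 2252.15; 2000 → 5299.7/1.772 = 2990.80.
So real regional output changed by 2990.80/2252.15 − 1 = 0.3280, i.e. 32.80%.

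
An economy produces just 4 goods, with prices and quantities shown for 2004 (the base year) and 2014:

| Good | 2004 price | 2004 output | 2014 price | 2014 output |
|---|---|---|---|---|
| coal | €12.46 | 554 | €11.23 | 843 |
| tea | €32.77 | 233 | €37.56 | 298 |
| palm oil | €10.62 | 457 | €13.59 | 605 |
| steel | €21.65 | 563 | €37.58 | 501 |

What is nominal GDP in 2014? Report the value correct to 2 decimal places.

Nominal GDP 2014 = Σ (p_2014 × q_2014) = 11.23·843 + 37.56·298 + 13.59·605 + 37.58·501 = 47709.30.

€47709.30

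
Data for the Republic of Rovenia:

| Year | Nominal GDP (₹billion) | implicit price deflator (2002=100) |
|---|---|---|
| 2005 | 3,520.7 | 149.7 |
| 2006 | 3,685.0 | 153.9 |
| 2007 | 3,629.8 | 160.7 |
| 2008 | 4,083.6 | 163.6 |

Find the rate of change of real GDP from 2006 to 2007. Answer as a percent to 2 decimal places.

Real GDP 2006 = 3685.0/1.539 = 2394.41.
Real GDP 2007 = 3629.8/1.607 = 2258.74.
Change = 2258.74/2394.41 − 1 = -0.0567.

-5.67%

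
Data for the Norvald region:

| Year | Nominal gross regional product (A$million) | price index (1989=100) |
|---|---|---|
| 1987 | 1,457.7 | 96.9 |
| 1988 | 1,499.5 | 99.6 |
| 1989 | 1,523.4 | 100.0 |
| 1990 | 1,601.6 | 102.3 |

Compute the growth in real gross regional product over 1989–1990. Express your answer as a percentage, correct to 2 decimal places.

Real gross regional product 1989 = 1523.4/1.000 = 1523.40.
Real gross regional product 1990 = 1601.6/1.023 = 1565.59.
Change = 1565.59/1523.40 − 1 = 0.0277.

2.77%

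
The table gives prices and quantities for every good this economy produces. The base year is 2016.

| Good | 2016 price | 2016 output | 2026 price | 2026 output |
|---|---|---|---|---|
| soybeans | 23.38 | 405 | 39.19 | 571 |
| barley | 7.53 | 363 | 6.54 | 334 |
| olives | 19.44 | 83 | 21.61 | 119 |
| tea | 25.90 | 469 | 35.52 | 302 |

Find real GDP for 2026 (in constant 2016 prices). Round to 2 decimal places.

26000.16

Real GDP 2026 = Σ (p_2016 × q_2026) = 23.38·571 + 7.53·334 + 19.44·119 + 25.90·302 = 26000.16.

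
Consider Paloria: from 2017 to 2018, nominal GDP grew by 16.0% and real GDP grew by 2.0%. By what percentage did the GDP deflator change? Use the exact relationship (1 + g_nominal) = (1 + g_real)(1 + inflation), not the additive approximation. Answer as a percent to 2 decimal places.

13.73%

(1 + g_nom) = (1 + g_real)(1 + π), so π = 1.1600 / 1.0200 − 1 = 0.13725.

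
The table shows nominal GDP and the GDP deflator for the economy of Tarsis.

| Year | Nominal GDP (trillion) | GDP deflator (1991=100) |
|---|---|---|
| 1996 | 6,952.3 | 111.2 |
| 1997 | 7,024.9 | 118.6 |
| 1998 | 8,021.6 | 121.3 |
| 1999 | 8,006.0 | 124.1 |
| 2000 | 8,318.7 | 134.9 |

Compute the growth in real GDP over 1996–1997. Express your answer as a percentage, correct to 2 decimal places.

Real GDP 1996 = 6952.3/1.112 = 6252.07.
Real GDP 1997 = 7024.9/1.186 = 5923.19.
Change = 5923.19/6252.07 − 1 = -0.0526.

-5.26%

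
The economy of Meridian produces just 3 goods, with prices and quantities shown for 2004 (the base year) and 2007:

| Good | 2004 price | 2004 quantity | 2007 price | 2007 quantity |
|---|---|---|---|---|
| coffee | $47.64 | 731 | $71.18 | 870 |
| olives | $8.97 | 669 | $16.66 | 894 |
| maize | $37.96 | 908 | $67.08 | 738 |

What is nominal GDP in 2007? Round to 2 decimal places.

$126325.68

Nominal GDP 2007 = Σ (p_2007 × q_2007) = 71.18·870 + 16.66·894 + 67.08·738 = 126325.68.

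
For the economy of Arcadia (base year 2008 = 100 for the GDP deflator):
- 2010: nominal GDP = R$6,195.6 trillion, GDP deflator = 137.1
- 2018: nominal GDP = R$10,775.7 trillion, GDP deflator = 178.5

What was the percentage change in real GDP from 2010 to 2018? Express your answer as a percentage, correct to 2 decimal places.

Real GDP 2010 = 6195.6 / 1.371 = 4519.04.
Real GDP 2018 = 10775.7 / 1.785 = 6036.81.
Real growth = 6036.81 / 4519.04 − 1 = 0.3359.

33.59%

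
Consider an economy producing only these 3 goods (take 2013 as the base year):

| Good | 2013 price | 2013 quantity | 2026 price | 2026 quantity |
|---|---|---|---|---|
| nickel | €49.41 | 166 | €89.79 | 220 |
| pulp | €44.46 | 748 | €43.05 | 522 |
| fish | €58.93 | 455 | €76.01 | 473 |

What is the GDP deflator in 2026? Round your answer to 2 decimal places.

126.19

Nominal GDP 2026 = 89.79·220 + 43.05·522 + 76.01·473 = 78178.63.
Real GDP 2026 (at 2013 prices) = 49.41·220 + 44.46·522 + 58.93·473 = 61952.21.
Deflator = Nominal/Real × 100 = 78178.63/61952.21 × 100 = 126.192.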